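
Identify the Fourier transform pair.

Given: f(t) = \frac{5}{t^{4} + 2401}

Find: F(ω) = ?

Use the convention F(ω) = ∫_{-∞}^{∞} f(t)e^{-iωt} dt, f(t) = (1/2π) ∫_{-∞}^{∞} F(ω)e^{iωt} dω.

F(ω) = \frac{5 \pi e^{- \frac{7 \sqrt{2} \left|{\omega}\right|}{2}} \sin{\left(\frac{7 \sqrt{2} \left|{\omega}\right|}{2} + \frac{\pi}{4} \right)}}{343}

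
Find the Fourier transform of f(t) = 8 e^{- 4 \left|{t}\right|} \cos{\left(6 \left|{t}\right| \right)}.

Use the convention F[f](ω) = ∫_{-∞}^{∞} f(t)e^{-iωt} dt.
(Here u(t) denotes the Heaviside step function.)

F(ω) = \frac{64 \left(\omega^{2} + 52\right)}{\omega^{4} - 40 \omega^{2} + 2704}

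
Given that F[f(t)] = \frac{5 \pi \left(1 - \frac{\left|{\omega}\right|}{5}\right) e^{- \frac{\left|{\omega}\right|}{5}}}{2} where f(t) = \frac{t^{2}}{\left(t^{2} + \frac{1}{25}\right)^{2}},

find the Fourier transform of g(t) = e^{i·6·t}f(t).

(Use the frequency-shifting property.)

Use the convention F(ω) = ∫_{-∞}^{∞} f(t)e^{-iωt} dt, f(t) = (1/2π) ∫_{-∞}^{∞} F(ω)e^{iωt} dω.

F[g](ω) = \frac{\pi \left(5 - \left|{\omega - 6}\right|\right) e^{- \frac{\left|{\omega - 6}\right|}{5}}}{2}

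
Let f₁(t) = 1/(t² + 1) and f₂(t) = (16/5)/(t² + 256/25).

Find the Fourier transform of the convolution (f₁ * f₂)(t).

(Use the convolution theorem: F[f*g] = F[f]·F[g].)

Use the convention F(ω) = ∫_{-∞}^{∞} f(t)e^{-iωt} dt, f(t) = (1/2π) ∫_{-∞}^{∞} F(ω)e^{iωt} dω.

F[f₁*f₂](ω) = \pi^{2} e^{- \frac{21 \left|{\omega}\right|}{5}}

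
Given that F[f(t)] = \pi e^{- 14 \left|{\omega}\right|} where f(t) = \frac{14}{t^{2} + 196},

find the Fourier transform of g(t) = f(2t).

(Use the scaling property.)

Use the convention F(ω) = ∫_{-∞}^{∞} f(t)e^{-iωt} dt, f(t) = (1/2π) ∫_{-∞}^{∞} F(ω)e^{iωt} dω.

F[g](ω) = \frac{\pi e^{- 7 \left|{\omega}\right|}}{2}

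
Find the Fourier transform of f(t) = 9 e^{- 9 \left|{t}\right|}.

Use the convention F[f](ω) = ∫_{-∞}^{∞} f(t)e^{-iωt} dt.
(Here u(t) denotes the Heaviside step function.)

F(ω) = \frac{162}{\omega^{2} + 81}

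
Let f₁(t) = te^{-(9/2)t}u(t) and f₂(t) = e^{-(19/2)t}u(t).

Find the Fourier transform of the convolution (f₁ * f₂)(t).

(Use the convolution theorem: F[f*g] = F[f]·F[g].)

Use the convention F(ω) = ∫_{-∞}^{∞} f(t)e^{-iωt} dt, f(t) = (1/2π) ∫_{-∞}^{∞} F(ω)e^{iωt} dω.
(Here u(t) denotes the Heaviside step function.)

F[f₁*f₂](ω) = \frac{8}{\left(2 i \omega + 9\right)^{2} \left(2 i \omega + 19\right)}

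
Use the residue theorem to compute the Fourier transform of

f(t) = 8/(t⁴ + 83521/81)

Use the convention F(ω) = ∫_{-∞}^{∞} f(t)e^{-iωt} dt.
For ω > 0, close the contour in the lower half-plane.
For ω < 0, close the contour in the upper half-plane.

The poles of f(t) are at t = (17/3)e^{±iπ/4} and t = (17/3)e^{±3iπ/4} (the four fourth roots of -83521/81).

Let g(z) = f(z)e^{-iωz}; for large |z| the factor e^{-iωz} decays in the lower half-plane when ω > 0 and in the upper half-plane when ω < 0.

Case ω > 0 (lower half-plane, clockwise contour ⇒ F(ω) = -2πi·ΣRes):
  Res_{z = - \frac{17 \sqrt{2}}{6} - \frac{17 \sqrt{2} i}{6}} g(z) = \frac{27 \sqrt{2} \left(1 + i\right) e^{\frac{17 \sqrt{2} \omega \left(-1 + i\right)}{6}}}{4913}
  Res_{z = \frac{17 \sqrt{2}}{6} - \frac{17 \sqrt{2} i}{6}} g(z) = \frac{27 \sqrt{2} \left(-1 + i\right) e^{- \frac{17 \sqrt{2} \omega \left(1 + i\right)}{6}}}{4913}
  F(ω) = -2πi·ΣRes = \frac{54 \sqrt{2} \pi \left(\left(1 - i\right) e^{\frac{17 \sqrt{2} i \omega}{3}} + 1 + i\right) e^{- \frac{17 \sqrt{2} \omega \left(1 + i\right)}{6}}}{4913} = \frac{216 \pi e^{- \frac{17 \sqrt{2} \omega}{6}} \sin{\left(\frac{17 \sqrt{2} \omega}{6} + \frac{\pi}{4} \right)}}{4913}

Case ω < 0 (upper half-plane, counterclockwise contour ⇒ F(ω) = +2πi·ΣRes):
  Res_{z = \frac{17 \sqrt{2}}{6} + \frac{17 \sqrt{2} i}{6}} g(z) = - \frac{27 \sqrt{2} \left(1 + i\right) e^{\frac{17 \sqrt{2} \omega \left(1 - i\right)}{6}}}{4913}
  Res_{z = - \frac{17 \sqrt{2}}{6} + \frac{17 \sqrt{2} i}{6}} g(z) = \frac{27 \sqrt{2} \left(1 - i\right) e^{\frac{17 \sqrt{2} \omega \left(1 + i\right)}{6}}}{4913}
  F(ω) = 2πi·ΣRes = - \frac{54 \sqrt{2} i \pi \left(\left(1 + i\right) e^{\frac{17 \sqrt{2} \omega \left(1 - i\right)}{6}} - \left(1 - i\right) e^{\frac{17 \sqrt{2} \omega \left(1 + i\right)}{6}}\right)}{4913} = \frac{216 \pi e^{\frac{17 \sqrt{2} \omega}{6}} \cos{\left(\frac{17 \sqrt{2} \omega}{6} + \frac{\pi}{4} \right)}}{4913}

Both cases combine into a single formula in |ω|:

F(ω) = \frac{216 \pi e^{- \frac{17 \sqrt{2} \left|{\omega}\right|}{6}} \sin{\left(\frac{17 \sqrt{2} \left|{\omega}\right|}{6} + \frac{\pi}{4} \right)}}{4913}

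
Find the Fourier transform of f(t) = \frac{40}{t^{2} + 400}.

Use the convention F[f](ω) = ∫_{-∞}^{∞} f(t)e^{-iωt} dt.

F(ω) = 2 \pi e^{- 20 \left|{\omega}\right|}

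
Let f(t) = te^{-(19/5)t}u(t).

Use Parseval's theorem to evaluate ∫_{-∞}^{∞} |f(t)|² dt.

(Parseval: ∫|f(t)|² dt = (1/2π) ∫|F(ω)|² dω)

∫|f(t)|² dt = \frac{125}{27436}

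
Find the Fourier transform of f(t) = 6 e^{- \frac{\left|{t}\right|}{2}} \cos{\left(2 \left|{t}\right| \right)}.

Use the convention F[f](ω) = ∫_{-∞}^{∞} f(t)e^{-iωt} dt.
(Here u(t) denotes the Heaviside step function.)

F(ω) = \frac{24 \left(4 \omega^{2} + 17\right)}{16 \omega^{4} - 120 \omega^{2} + 289}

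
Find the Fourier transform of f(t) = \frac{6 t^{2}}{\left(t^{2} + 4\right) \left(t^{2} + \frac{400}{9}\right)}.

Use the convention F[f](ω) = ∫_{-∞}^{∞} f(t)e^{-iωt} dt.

F(ω) = - \frac{27 \pi e^{- 2 \left|{\omega}\right|}}{91} + \frac{90 \pi e^{- \frac{20 \left|{\omega}\right|}{3}}}{91}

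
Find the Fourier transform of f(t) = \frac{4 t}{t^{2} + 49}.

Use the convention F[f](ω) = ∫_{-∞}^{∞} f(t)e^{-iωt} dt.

F(ω) = - 4 i \pi e^{- 7 \left|{\omega}\right|} \operatorname{sign}{\left(\omega \right)}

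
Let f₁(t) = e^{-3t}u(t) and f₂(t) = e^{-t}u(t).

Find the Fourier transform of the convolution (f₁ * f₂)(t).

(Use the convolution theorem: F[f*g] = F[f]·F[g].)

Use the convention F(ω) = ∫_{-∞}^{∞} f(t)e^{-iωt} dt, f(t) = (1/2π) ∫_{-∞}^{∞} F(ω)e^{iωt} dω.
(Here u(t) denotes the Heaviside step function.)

F[f₁*f₂](ω) = \frac{1}{\left(i \omega + 1\right) \left(i \omega + 3\right)}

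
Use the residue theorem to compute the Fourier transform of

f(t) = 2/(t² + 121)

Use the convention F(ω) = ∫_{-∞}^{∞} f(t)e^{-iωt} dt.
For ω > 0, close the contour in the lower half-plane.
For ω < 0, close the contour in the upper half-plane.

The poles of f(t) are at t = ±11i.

Let g(z) = f(z)e^{-iωz}; for large |z| the factor e^{-iωz} decays in the lower half-plane when ω > 0 and in the upper half-plane when ω < 0.

Case ω > 0 (lower half-plane, clockwise contour ⇒ F(ω) = -2πi·ΣRes):
  Res_{z = - 11 i} g(z) = \frac{i e^{- 11 \omega}}{11}
  F(ω) = -2πi·ΣRes = \frac{2 \pi e^{- 11 \omega}}{11}

Case ω < 0 (upper half-plane, counterclockwise contour ⇒ F(ω) = +2πi·ΣRes):
  Res_{z = 11 i} g(z) = - \frac{i e^{11 \omega}}{11}
  F(ω) = 2πi·ΣRes = \frac{2 \pi e^{11 \omega}}{11}

Both cases combine into a single formula in |ω|:

F(ω) = \frac{2 \pi e^{- 11 \left|{\omega}\right|}}{11}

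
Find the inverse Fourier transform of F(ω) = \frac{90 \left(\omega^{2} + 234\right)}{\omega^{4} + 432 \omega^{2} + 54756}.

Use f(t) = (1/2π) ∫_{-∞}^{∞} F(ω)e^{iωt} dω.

f(t) = 3 e^{- 15 \left|{t}\right|} \cos{\left(3 \left|{t}\right| \right)}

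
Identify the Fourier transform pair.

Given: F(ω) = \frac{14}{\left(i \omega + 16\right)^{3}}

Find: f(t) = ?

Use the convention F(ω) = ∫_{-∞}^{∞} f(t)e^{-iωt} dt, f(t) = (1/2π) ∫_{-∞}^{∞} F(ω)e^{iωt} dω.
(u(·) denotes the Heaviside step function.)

f(t) = 7 t^{2} e^{- 16 t} u\left(t\right)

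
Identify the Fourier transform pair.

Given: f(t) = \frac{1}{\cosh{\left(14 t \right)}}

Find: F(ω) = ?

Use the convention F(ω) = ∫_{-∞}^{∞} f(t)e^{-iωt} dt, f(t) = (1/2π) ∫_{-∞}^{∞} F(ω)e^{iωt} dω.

F(ω) = \frac{\pi}{14 \cosh{\left(\frac{\pi \omega}{28} \right)}}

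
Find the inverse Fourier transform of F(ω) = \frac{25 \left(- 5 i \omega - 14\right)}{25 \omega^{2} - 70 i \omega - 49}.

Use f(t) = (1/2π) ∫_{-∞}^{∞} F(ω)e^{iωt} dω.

f(t) = 5 \left(\frac{7 t}{5} + 1\right) e^{- \frac{7 t}{5}} u\left(t\right)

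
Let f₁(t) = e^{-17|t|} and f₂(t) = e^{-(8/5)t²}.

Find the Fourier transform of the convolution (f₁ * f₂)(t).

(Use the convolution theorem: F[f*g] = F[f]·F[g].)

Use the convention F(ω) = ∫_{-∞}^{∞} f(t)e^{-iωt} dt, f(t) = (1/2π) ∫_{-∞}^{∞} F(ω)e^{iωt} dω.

F[f₁*f₂](ω) = \frac{17 \sqrt{10} \sqrt{\pi} e^{- \frac{5 \omega^{2}}{32}}}{2 \left(\omega^{2} + 289\right)}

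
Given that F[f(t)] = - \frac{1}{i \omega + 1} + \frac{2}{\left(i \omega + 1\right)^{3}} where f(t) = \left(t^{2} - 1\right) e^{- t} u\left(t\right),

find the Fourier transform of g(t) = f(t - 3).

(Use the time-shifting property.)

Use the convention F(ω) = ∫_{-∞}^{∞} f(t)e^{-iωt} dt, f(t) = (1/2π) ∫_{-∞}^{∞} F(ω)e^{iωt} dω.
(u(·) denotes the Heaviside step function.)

F[g](ω) = \frac{\left(2 i \omega - \left(i \omega + 1\right)^{3} + 2\right) e^{- 3 i \omega}}{\left(i \omega + 1\right)^{4}}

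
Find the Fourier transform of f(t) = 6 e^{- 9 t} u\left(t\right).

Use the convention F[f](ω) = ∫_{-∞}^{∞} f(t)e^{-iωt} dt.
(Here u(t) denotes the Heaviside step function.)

F(ω) = \frac{6}{i \omega + 9}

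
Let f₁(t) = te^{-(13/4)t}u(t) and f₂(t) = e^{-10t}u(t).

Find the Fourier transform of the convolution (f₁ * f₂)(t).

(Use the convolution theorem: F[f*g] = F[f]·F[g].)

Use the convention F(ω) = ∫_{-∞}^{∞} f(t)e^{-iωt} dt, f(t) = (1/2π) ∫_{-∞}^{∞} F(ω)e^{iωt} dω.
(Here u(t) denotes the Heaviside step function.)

F[f₁*f₂](ω) = \frac{16}{\left(i \omega + 10\right) \left(4 i \omega + 13\right)^{2}}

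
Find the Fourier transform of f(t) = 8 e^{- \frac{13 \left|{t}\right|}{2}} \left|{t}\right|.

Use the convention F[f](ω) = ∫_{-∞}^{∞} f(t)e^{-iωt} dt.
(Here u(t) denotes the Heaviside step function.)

F(ω) = \frac{64 \left(169 - 4 \omega^{2}\right)}{\left(4 \omega^{2} + 169\right)^{2}}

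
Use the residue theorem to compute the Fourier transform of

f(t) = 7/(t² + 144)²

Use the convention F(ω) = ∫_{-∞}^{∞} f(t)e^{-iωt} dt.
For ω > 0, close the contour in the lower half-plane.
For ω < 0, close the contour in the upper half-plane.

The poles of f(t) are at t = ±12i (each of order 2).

Let g(z) = f(z)e^{-iωz}; for large |z| the factor e^{-iωz} decays in the lower half-plane when ω > 0 and in the upper half-plane when ω < 0.

Case ω > 0 (lower half-plane, clockwise contour ⇒ F(ω) = -2πi·ΣRes):
  Res_{z = - 12 i} g(z) = \frac{7 i \left(12 \omega + 1\right) e^{- 12 \omega}}{6912} (pole of order 2)
  F(ω) = -2πi·ΣRes = \frac{7 \pi \left(12 \omega + 1\right) e^{- 12 \omega}}{3456}

Case ω < 0 (upper half-plane, counterclockwise contour ⇒ F(ω) = +2πi·ΣRes):
  Res_{z = 12 i} g(z) = \frac{7 i \left(12 \omega - 1\right) e^{12 \omega}}{6912} (pole of order 2)
  F(ω) = 2πi·ΣRes = \frac{7 \pi \left(1 - 12 \omega\right) e^{12 \omega}}{3456}

Both cases combine into a single formula in |ω|:

F(ω) = \frac{7 \pi \left(12 \left|{\omega}\right| + 1\right) e^{- 12 \left|{\omega}\right|}}{3456}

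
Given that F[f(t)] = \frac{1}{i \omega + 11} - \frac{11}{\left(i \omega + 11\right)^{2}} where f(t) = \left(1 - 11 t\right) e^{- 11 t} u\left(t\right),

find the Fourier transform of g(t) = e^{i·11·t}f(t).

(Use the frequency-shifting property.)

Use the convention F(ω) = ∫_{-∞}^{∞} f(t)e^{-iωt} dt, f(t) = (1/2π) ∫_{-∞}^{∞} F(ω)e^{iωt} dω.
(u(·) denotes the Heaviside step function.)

F[g](ω) = \frac{i \left(11 - \omega\right)}{\omega^{2} - 22 \omega \left(1 + i\right) + 242 i}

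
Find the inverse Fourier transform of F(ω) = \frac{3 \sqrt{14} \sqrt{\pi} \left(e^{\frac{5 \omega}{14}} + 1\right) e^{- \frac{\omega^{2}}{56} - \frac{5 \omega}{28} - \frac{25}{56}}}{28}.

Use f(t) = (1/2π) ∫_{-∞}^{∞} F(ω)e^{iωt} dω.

f(t) = 3 e^{- 14 t^{2}} \cos{\left(5 t \right)}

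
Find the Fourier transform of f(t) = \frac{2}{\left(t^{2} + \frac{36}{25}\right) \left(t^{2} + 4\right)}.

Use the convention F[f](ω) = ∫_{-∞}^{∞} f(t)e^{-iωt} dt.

F(ω) = - \frac{25 \pi e^{- 2 \left|{\omega}\right|}}{64} + \frac{125 \pi e^{- \frac{6 \left|{\omega}\right|}{5}}}{192}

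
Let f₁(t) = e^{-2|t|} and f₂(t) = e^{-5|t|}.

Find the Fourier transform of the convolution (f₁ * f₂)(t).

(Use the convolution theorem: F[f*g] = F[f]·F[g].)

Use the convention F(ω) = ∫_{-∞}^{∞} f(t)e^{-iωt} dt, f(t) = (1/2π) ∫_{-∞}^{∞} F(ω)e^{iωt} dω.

F[f₁*f₂](ω) = \frac{40}{\left(\omega^{2} + 4\right) \left(\omega^{2} + 25\right)}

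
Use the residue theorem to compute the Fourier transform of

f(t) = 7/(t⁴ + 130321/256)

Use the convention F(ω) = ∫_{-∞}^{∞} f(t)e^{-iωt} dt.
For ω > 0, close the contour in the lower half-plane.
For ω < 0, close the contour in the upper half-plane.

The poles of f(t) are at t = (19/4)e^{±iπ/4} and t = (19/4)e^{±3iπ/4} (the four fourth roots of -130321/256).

Let g(z) = f(z)e^{-iωz}; for large |z| the factor e^{-iωz} decays in the lower half-plane when ω > 0 and in the upper half-plane when ω < 0.

Case ω > 0 (lower half-plane, clockwise contour ⇒ F(ω) = -2πi·ΣRes):
  Res_{z = - \frac{19 \sqrt{2}}{8} - \frac{19 \sqrt{2} i}{8}} g(z) = \frac{56 \sqrt{2} \left(1 + i\right) e^{\frac{19 \sqrt{2} \omega \left(-1 + i\right)}{8}}}{6859}
  Res_{z = \frac{19 \sqrt{2}}{8} - \frac{19 \sqrt{2} i}{8}} g(z) = \frac{56 \sqrt{2} \left(-1 + i\right) e^{- \frac{19 \sqrt{2} \omega \left(1 + i\right)}{8}}}{6859}
  F(ω) = -2πi·ΣRes = \frac{112 \sqrt{2} \pi \left(\left(1 - i\right) e^{\frac{19 \sqrt{2} i \omega}{4}} + 1 + i\right) e^{- \frac{19 \sqrt{2} \omega \left(1 + i\right)}{8}}}{6859} = \frac{448 \pi e^{- \frac{19 \sqrt{2} \omega}{8}} \sin{\left(\frac{19 \sqrt{2} \omega}{8} + \frac{\pi}{4} \right)}}{6859}

Case ω < 0 (upper half-plane, counterclockwise contour ⇒ F(ω) = +2πi·ΣRes):
  Res_{z = \frac{19 \sqrt{2}}{8} + \frac{19 \sqrt{2} i}{8}} g(z) = - \frac{56 \sqrt{2} \left(1 + i\right) e^{\frac{19 \sqrt{2} \omega \left(1 - i\right)}{8}}}{6859}
  Res_{z = - \frac{19 \sqrt{2}}{8} + \frac{19 \sqrt{2} i}{8}} g(z) = \frac{56 \sqrt{2} \left(1 - i\right) e^{\frac{19 \sqrt{2} \omega \left(1 + i\right)}{8}}}{6859}
  F(ω) = 2πi·ΣRes = - \frac{112 \sqrt{2} i \pi \left(\left(1 + i\right) e^{\frac{19 \sqrt{2} \omega \left(1 - i\right)}{8}} - \left(1 - i\right) e^{\frac{19 \sqrt{2} \omega \left(1 + i\right)}{8}}\right)}{6859} = \frac{448 \pi e^{\frac{19 \sqrt{2} \omega}{8}} \cos{\left(\frac{19 \sqrt{2} \omega}{8} + \frac{\pi}{4} \right)}}{6859}

Both cases combine into a single formula in |ω|:

F(ω) = \frac{448 \pi e^{- \frac{19 \sqrt{2} \left|{\omega}\right|}{8}} \sin{\left(\frac{19 \sqrt{2} \left|{\omega}\right|}{8} + \frac{\pi}{4} \right)}}{6859}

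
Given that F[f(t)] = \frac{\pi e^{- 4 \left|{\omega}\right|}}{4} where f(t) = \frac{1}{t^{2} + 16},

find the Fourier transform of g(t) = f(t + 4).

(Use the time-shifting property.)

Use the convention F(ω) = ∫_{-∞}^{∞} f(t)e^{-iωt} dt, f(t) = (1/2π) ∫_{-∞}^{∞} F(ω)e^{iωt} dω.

F[g](ω) = \frac{\pi e^{4 i \omega - 4 \left|{\omega}\right|}}{4}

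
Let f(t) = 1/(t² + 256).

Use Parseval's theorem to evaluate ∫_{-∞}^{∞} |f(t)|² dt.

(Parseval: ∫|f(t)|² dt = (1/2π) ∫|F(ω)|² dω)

∫|f(t)|² dt = \frac{\pi}{8192}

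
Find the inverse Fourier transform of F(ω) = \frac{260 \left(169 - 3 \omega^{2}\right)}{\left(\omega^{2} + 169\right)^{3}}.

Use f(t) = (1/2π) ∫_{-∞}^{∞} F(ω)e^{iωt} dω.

f(t) = 5 t^{2} e^{- 13 \left|{t}\right|}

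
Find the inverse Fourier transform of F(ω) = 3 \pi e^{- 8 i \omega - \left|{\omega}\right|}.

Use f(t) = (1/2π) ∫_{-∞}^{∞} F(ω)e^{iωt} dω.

f(t) = \frac{3}{\left(t - 8\right)^{2} + 1}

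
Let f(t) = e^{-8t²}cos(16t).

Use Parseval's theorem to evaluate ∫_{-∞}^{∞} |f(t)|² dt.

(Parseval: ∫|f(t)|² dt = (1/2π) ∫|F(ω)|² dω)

∫|f(t)|² dt = \frac{\sqrt{\pi} \left(1 + e^{16}\right)}{8 e^{16}}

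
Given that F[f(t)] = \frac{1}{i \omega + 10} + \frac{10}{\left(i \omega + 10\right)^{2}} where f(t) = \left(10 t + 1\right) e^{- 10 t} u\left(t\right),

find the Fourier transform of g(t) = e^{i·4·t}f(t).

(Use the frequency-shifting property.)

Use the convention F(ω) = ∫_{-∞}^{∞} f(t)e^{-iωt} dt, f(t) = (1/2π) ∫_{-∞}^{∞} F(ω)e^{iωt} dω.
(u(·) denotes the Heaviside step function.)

F[g](ω) = \frac{10 i \left(\omega - 4\right) + \left(i \left(\omega - 4\right) + 10\right)^{2} + 100}{\left(i \left(\omega - 4\right) + 10\right)^{3}}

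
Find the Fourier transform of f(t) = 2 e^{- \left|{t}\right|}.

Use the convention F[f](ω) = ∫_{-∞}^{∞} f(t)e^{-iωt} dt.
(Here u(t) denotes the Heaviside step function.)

F(ω) = \frac{4}{\omega^{2} + 1}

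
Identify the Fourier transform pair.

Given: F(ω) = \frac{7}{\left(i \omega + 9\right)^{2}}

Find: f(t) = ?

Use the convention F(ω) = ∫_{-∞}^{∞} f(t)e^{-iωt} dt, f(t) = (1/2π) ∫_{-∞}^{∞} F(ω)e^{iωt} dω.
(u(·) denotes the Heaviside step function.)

f(t) = 7 t e^{- 9 t} u\left(t\right)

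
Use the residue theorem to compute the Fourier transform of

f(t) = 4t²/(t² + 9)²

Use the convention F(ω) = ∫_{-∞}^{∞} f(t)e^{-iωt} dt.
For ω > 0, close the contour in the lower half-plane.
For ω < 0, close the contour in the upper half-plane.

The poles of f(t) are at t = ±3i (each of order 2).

Let g(z) = f(z)e^{-iωz}; for large |z| the factor e^{-iωz} decays in the lower half-plane when ω > 0 and in the upper half-plane when ω < 0.

Case ω > 0 (lower half-plane, clockwise contour ⇒ F(ω) = -2πi·ΣRes):
  Res_{z = - 3 i} g(z) = i \left(\frac{1}{3} - \omega\right) e^{- 3 \omega} (pole of order 2)
  F(ω) = -2πi·ΣRes = \frac{2 \pi \left(1 - 3 \omega\right) e^{- 3 \omega}}{3}

Case ω < 0 (upper half-plane, counterclockwise contour ⇒ F(ω) = +2πi·ΣRes):
  Res_{z = 3 i} g(z) = i \left(- \omega - \frac{1}{3}\right) e^{3 \omega} (pole of order 2)
  F(ω) = 2πi·ΣRes = \frac{2 \pi \left(3 \omega + 1\right) e^{3 \omega}}{3}

Both cases combine into a single formula in |ω|:

F(ω) = \frac{2 \pi \left(1 - 3 \left|{\omega}\right|\right) e^{- 3 \left|{\omega}\right|}}{3}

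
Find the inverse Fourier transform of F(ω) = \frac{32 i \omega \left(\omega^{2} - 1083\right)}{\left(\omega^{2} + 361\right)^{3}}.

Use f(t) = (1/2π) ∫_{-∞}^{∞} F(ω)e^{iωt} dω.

f(t) = 8 t e^{- 19 \left|{t}\right|} \left|{t}\right|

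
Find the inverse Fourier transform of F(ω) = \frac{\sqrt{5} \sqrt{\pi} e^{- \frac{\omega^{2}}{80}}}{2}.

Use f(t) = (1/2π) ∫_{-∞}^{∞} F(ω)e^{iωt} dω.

f(t) = 5 e^{- 20 t^{2}}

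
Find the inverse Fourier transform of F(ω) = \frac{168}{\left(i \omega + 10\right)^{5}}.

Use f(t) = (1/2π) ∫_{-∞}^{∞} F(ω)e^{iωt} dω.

f(t) = 7 t^{4} e^{- 10 t} u\left(t\right)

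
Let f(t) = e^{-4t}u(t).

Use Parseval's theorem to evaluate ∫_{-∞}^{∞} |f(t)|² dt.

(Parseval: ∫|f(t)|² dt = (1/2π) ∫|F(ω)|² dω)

∫|f(t)|² dt = \frac{1}{8}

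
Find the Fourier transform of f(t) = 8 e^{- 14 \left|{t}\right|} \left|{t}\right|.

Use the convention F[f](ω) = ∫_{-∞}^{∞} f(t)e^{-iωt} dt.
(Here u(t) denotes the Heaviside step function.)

F(ω) = \frac{16 \left(196 - \omega^{2}\right)}{\left(\omega^{2} + 196\right)^{2}}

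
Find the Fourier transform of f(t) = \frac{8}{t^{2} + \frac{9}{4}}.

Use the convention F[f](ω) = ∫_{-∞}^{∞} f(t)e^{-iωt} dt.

F(ω) = \frac{16 \pi e^{- \frac{3 \left|{\omega}\right|}{2}}}{3}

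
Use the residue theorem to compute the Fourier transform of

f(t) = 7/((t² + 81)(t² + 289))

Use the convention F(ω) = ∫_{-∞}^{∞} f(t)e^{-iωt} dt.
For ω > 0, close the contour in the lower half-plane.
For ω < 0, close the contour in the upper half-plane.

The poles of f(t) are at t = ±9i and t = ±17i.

Let g(z) = f(z)e^{-iωz}; for large |z| the factor e^{-iωz} decays in the lower half-plane when ω > 0 and in the upper half-plane when ω < 0.

Case ω > 0 (lower half-plane, clockwise contour ⇒ F(ω) = -2πi·ΣRes):
  Res_{z = - 9 i} g(z) = \frac{7 i e^{- 9 \omega}}{3744}
  Res_{z = - 17 i} g(z) = - \frac{7 i e^{- 17 \omega}}{7072}
  F(ω) = -2πi·ΣRes = \frac{7 \pi \left(17 e^{8 \omega} - 9\right) e^{- 17 \omega}}{31824}

Case ω < 0 (upper half-plane, counterclockwise contour ⇒ F(ω) = +2πi·ΣRes):
  Res_{z = 9 i} g(z) = - \frac{7 i e^{9 \omega}}{3744}
  Res_{z = 17 i} g(z) = \frac{7 i e^{17 \omega}}{7072}
  F(ω) = 2πi·ΣRes = \frac{7 \pi \left(17 - 9 e^{8 \omega}\right) e^{9 \omega}}{31824}

Both cases combine into a single formula in |ω|:

F(ω) = \frac{7 \pi \left(17 e^{8 \left|{\omega}\right|} - 9\right) e^{- 17 \left|{\omega}\right|}}{31824}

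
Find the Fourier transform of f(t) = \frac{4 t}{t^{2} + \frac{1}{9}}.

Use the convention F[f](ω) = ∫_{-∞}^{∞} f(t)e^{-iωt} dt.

F(ω) = - 4 i \pi e^{- \frac{\left|{\omega}\right|}{3}} \operatorname{sign}{\left(\omega \right)}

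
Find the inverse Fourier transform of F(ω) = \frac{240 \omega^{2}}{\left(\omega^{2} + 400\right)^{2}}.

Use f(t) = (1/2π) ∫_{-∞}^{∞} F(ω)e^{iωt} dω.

f(t) = 3 \left(1 - 20 \left|{t}\right|\right) e^{- 20 \left|{t}\right|}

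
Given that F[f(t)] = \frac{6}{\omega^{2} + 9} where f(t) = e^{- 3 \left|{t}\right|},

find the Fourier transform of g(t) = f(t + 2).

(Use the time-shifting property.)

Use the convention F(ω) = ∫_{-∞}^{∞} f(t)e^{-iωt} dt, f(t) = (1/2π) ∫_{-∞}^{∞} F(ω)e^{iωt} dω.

F[g](ω) = \frac{6 e^{2 i \omega}}{\omega^{2} + 9}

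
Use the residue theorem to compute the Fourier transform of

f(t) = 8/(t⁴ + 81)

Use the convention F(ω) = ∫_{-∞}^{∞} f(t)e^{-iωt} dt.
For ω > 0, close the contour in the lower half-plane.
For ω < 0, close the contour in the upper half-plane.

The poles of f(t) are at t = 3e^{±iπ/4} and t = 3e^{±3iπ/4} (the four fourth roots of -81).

Let g(z) = f(z)e^{-iωz}; for large |z| the factor e^{-iωz} decays in the lower half-plane when ω > 0 and in the upper half-plane when ω < 0.

Case ω > 0 (lower half-plane, clockwise contour ⇒ F(ω) = -2πi·ΣRes):
  Res_{z = - \frac{3 \sqrt{2}}{2} - \frac{3 \sqrt{2} i}{2}} g(z) = \frac{\sqrt{2} \left(1 + i\right) e^{\frac{3 \sqrt{2} \omega \left(-1 + i\right)}{2}}}{27}
  Res_{z = \frac{3 \sqrt{2}}{2} - \frac{3 \sqrt{2} i}{2}} g(z) = \frac{\sqrt{2} \left(-1 + i\right) e^{- \frac{3 \sqrt{2} \omega \left(1 + i\right)}{2}}}{27}
  F(ω) = -2πi·ΣRes = \frac{2 \sqrt{2} \pi \left(\left(1 - i\right) e^{3 \sqrt{2} i \omega} + 1 + i\right) e^{- \frac{3 \sqrt{2} \omega \left(1 + i\right)}{2}}}{27} = \frac{8 \pi e^{- \frac{3 \sqrt{2} \omega}{2}} \sin{\left(\frac{3 \sqrt{2} \omega}{2} + \frac{\pi}{4} \right)}}{27}

Case ω < 0 (upper half-plane, counterclockwise contour ⇒ F(ω) = +2πi·ΣRes):
  Res_{z = \frac{3 \sqrt{2}}{2} + \frac{3 \sqrt{2} i}{2}} g(z) = - \frac{\sqrt{2} \left(1 + i\right) e^{\frac{3 \sqrt{2} \omega \left(1 - i\right)}{2}}}{27}
  Res_{z = - \frac{3 \sqrt{2}}{2} + \frac{3 \sqrt{2} i}{2}} g(z) = \frac{\sqrt{2} \left(1 - i\right) e^{\frac{3 \sqrt{2} \omega \left(1 + i\right)}{2}}}{27}
  F(ω) = 2πi·ΣRes = - \frac{2 \sqrt{2} i \pi \left(\left(1 + i\right) e^{\frac{3 \sqrt{2} \omega \left(1 - i\right)}{2}} - \left(1 - i\right) e^{\frac{3 \sqrt{2} \omega \left(1 + i\right)}{2}}\right)}{27} = \frac{8 \pi e^{\frac{3 \sqrt{2} \omega}{2}} \cos{\left(\frac{3 \sqrt{2} \omega}{2} + \frac{\pi}{4} \right)}}{27}

Both cases combine into a single formula in |ω|:

F(ω) = \frac{8 \pi e^{- \frac{3 \sqrt{2} \left|{\omega}\right|}{2}} \sin{\left(\frac{3 \sqrt{2} \left|{\omega}\right|}{2} + \frac{\pi}{4} \right)}}{27}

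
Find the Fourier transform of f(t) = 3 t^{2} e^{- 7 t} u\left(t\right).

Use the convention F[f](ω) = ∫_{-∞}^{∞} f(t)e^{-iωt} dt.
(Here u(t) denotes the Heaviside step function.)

F(ω) = \frac{6}{\left(i \omega + 7\right)^{3}}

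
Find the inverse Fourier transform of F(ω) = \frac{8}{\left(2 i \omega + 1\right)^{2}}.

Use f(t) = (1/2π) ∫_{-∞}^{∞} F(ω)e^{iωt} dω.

f(t) = 2 t e^{- \frac{t}{2}} u\left(t\right)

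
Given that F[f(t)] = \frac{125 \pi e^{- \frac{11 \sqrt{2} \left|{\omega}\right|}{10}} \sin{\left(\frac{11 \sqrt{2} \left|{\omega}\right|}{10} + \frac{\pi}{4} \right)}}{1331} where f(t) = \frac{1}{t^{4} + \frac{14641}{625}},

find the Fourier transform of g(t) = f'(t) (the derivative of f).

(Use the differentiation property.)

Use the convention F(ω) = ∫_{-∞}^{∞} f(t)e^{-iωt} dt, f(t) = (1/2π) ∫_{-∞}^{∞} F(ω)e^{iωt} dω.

F[g](ω) = \frac{125 i \pi \omega e^{- \frac{11 \sqrt{2} \left|{\omega}\right|}{10}} \sin{\left(\frac{11 \sqrt{2} \left|{\omega}\right|}{10} + \frac{\pi}{4} \right)}}{1331}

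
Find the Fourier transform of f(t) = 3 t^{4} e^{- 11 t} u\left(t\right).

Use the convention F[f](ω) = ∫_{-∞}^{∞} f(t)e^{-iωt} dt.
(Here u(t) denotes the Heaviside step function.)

F(ω) = \frac{72}{\left(i \omega + 11\right)^{5}}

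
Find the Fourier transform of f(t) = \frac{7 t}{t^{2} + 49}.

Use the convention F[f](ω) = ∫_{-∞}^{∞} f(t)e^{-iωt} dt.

F(ω) = - 7 i \pi e^{- 7 \left|{\omega}\right|} \operatorname{sign}{\left(\omega \right)}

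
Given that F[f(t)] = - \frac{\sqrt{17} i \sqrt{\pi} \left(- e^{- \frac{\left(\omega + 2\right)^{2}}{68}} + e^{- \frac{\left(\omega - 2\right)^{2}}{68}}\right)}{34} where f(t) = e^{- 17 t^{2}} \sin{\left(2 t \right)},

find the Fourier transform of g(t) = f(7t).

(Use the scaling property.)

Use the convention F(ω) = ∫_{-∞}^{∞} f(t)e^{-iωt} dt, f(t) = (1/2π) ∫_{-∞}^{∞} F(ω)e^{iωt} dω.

F[g](ω) = \frac{\sqrt{17} i \sqrt{\pi} \left(1 - e^{\frac{2 \omega}{119}}\right) e^{- \frac{\omega^{2}}{3332} - \frac{\omega}{119} - \frac{1}{17}}}{238}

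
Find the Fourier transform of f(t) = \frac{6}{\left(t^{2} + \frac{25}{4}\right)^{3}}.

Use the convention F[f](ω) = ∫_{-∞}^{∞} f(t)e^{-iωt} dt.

F(ω) = \frac{6 \pi \left(25 \omega^{2} + 30 \left|{\omega}\right| + 12\right) e^{- \frac{5 \left|{\omega}\right|}{2}}}{3125}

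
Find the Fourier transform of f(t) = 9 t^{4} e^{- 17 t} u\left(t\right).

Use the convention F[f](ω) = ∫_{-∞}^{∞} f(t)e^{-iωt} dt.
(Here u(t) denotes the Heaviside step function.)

F(ω) = \frac{216}{\left(i \omega + 17\right)^{5}}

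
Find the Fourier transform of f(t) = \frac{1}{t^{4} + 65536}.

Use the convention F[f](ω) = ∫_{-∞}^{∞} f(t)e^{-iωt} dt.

F(ω) = \frac{\pi e^{- 8 \sqrt{2} \left|{\omega}\right|} \sin{\left(8 \sqrt{2} \left|{\omega}\right| + \frac{\pi}{4} \right)}}{4096}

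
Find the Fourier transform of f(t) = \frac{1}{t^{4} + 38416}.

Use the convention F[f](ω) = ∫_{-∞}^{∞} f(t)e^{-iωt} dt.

F(ω) = \frac{\pi e^{- 7 \sqrt{2} \left|{\omega}\right|} \sin{\left(7 \sqrt{2} \left|{\omega}\right| + \frac{\pi}{4} \right)}}{2744}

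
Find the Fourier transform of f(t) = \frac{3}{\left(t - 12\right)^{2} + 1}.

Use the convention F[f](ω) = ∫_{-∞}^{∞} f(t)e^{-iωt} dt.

F(ω) = 3 \pi e^{- 12 i \omega - \left|{\omega}\right|}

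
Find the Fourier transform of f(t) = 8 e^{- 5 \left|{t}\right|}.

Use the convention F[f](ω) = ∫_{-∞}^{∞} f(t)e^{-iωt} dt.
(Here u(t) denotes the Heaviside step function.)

F(ω) = \frac{80}{\omega^{2} + 25}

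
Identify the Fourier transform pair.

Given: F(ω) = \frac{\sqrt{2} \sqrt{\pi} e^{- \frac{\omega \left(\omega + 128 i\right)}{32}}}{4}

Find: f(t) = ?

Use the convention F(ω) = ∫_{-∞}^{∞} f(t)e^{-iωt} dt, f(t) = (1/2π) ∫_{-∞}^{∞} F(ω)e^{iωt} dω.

f(t) = e^{- 8 \left(t - 4\right)^{2}}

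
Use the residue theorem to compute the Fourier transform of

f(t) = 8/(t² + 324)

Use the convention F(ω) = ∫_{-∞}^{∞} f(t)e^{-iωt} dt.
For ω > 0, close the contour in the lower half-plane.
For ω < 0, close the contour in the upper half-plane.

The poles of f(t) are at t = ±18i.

Let g(z) = f(z)e^{-iωz}; for large |z| the factor e^{-iωz} decays in the lower half-plane when ω > 0 and in the upper half-plane when ω < 0.

Case ω > 0 (lower half-plane, clockwise contour ⇒ F(ω) = -2πi·ΣRes):
  Res_{z = - 18 i} g(z) = \frac{2 i e^{- 18 \omega}}{9}
  F(ω) = -2πi·ΣRes = \frac{4 \pi e^{- 18 \omega}}{9}

Case ω < 0 (upper half-plane, counterclockwise contour ⇒ F(ω) = +2πi·ΣRes):
  Res_{z = 18 i} g(z) = - \frac{2 i e^{18 \omega}}{9}
  F(ω) = 2πi·ΣRes = \frac{4 \pi e^{18 \omega}}{9}

Both cases combine into a single formula in |ω|:

F(ω) = \frac{4 \pi e^{- 18 \left|{\omega}\right|}}{9}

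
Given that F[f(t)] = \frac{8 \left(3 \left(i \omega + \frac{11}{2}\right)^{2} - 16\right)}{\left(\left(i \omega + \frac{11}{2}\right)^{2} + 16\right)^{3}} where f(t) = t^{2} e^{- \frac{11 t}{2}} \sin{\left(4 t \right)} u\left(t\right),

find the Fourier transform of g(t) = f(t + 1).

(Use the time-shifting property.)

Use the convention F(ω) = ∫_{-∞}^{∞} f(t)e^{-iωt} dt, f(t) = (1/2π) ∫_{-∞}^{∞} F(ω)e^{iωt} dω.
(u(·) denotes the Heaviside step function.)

F[g](ω) = \frac{\left(384 \left(2 i \omega + 11\right)^{2} - 8192\right) e^{i \omega}}{\left(\left(2 i \omega + 11\right)^{2} + 64\right)^{3}}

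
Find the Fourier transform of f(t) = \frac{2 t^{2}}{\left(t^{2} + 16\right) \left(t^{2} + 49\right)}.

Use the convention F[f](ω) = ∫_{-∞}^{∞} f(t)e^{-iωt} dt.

F(ω) = \frac{2 \pi \left(7 - 4 e^{3 \left|{\omega}\right|}\right) e^{- 7 \left|{\omega}\right|}}{33}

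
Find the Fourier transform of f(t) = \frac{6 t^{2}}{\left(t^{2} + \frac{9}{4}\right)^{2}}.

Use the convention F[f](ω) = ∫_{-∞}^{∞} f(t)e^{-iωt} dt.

F(ω) = \pi \left(2 - 3 \left|{\omega}\right|\right) e^{- \frac{3 \left|{\omega}\right|}{2}}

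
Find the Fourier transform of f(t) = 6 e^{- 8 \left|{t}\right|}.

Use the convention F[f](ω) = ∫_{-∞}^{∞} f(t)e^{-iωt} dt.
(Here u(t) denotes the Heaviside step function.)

F(ω) = \frac{96}{\omega^{2} + 64}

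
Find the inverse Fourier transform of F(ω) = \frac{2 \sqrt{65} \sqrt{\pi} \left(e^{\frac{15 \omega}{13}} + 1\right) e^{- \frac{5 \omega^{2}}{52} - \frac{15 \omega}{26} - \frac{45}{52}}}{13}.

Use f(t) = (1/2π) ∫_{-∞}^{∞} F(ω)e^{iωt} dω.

f(t) = 4 e^{- \frac{13 t^{2}}{5}} \cos{\left(3 t \right)}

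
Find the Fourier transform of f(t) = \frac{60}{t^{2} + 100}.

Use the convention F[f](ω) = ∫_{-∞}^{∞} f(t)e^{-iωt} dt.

F(ω) = 6 \pi e^{- 10 \left|{\omega}\right|}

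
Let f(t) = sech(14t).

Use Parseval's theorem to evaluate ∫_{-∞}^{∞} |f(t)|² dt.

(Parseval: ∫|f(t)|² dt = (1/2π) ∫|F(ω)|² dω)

∫|f(t)|² dt = \frac{1}{7}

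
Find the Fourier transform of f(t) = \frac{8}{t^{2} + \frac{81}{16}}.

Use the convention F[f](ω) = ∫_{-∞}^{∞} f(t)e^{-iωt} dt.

F(ω) = \frac{32 \pi e^{- \frac{9 \left|{\omega}\right|}{4}}}{9}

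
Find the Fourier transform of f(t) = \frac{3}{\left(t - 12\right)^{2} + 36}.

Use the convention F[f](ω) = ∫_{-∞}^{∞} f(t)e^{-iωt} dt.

F(ω) = \frac{\pi e^{- 12 i \omega - 6 \left|{\omega}\right|}}{2}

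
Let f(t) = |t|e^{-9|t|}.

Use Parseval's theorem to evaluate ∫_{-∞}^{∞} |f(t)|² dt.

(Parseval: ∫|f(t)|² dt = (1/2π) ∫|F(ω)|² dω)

∫|f(t)|² dt = \frac{1}{1458}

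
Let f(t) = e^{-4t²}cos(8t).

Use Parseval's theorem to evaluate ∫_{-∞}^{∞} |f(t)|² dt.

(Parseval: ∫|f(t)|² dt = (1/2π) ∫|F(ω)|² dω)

∫|f(t)|² dt = \frac{\sqrt{2} \sqrt{\pi} \left(1 + e^{8}\right)}{8 e^{8}}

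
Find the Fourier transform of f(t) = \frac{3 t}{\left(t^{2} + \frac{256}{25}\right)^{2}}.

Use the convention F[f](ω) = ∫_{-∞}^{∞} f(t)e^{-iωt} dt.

F(ω) = - \frac{15 i \pi \omega e^{- \frac{16 \left|{\omega}\right|}{5}}}{32}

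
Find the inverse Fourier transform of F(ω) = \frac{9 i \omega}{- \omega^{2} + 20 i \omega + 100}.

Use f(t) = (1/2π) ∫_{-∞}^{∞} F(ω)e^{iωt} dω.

f(t) = 9 \left(1 - 10 t\right) e^{- 10 t} u\left(t\right)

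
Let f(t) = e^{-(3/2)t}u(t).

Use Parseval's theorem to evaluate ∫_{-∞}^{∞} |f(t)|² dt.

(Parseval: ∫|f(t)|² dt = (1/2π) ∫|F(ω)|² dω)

∫|f(t)|² dt = \frac{1}{3}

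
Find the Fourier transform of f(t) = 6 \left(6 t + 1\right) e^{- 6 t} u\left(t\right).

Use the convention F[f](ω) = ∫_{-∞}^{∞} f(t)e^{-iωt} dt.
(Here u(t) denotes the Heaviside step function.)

F(ω) = \frac{6 \left(- i \omega - 12\right)}{\omega^{2} - 12 i \omega - 36}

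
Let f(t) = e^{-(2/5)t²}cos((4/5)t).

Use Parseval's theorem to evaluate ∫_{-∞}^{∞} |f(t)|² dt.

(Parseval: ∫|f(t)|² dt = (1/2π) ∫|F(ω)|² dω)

∫|f(t)|² dt = \frac{\sqrt{5} \sqrt{\pi} \left(1 + e^{\frac{4}{5}}\right)}{4 e^{\frac{4}{5}}}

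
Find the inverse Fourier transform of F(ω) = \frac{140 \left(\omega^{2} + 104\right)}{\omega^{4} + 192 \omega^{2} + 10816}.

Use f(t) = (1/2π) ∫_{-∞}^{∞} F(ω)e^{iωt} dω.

f(t) = 7 e^{- 10 \left|{t}\right|} \cos{\left(2 \left|{t}\right| \right)}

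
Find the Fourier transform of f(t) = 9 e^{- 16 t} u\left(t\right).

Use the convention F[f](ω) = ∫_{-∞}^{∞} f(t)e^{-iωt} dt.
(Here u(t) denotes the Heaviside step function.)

F(ω) = \frac{9}{i \omega + 16}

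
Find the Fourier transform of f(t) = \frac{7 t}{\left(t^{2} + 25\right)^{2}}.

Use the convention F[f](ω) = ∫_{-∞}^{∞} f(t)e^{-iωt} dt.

F(ω) = - \frac{7 i \pi \omega e^{- 5 \left|{\omega}\right|}}{10}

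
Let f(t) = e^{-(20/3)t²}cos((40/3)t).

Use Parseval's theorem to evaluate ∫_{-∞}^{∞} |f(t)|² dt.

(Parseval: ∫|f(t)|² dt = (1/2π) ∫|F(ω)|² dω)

∫|f(t)|² dt = \frac{\sqrt{30} \sqrt{\pi} \left(1 + e^{\frac{40}{3}}\right)}{40 e^{\frac{40}{3}}}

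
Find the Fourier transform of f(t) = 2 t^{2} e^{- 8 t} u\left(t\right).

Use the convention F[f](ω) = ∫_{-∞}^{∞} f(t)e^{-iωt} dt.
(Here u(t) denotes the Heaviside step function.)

F(ω) = \frac{4}{\left(i \omega + 8\right)^{3}}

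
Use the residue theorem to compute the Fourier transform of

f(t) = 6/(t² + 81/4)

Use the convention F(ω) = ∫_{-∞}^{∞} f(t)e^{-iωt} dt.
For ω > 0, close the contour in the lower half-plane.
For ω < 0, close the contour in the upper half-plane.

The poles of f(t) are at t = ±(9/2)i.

Let g(z) = f(z)e^{-iωz}; for large |z| the factor e^{-iωz} decays in the lower half-plane when ω > 0 and in the upper half-plane when ω < 0.

Case ω > 0 (lower half-plane, clockwise contour ⇒ F(ω) = -2πi·ΣRes):
  Res_{z = - \frac{9 i}{2}} g(z) = \frac{2 i e^{- \frac{9 \omega}{2}}}{3}
  F(ω) = -2πi·ΣRes = \frac{4 \pi e^{- \frac{9 \omega}{2}}}{3}

Case ω < 0 (upper half-plane, counterclockwise contour ⇒ F(ω) = +2πi·ΣRes):
  Res_{z = \frac{9 i}{2}} g(z) = - \frac{2 i e^{\frac{9 \omega}{2}}}{3}
  F(ω) = 2πi·ΣRes = \frac{4 \pi e^{\frac{9 \omega}{2}}}{3}

Both cases combine into a single formula in |ω|:

F(ω) = \frac{4 \pi e^{- \frac{9 \left|{\omega}\right|}{2}}}{3}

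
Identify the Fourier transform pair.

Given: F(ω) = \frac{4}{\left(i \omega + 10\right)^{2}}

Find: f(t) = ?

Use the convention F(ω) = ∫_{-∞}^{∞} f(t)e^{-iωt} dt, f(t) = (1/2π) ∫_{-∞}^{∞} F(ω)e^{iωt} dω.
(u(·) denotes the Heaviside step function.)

f(t) = 4 t e^{- 10 t} u\left(t\right)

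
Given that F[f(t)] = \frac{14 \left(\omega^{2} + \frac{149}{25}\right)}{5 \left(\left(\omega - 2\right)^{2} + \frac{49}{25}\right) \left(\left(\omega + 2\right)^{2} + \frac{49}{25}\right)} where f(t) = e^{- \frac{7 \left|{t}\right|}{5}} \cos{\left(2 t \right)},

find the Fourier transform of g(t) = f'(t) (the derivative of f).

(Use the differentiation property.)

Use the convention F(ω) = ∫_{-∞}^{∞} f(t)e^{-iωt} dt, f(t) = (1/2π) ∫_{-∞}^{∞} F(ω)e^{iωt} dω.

F[g](ω) = \frac{70 i \omega \left(25 \omega^{2} + 149\right)}{625 \omega^{4} - 2550 \omega^{2} + 22201}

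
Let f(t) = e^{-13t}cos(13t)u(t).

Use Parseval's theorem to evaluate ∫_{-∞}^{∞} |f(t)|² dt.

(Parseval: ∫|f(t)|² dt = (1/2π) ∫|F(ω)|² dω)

∫|f(t)|² dt = \frac{3}{104}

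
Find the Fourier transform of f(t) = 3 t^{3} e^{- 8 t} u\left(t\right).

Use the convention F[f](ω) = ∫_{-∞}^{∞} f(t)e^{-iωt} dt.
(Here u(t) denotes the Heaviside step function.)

F(ω) = \frac{18}{\left(i \omega + 8\right)^{4}}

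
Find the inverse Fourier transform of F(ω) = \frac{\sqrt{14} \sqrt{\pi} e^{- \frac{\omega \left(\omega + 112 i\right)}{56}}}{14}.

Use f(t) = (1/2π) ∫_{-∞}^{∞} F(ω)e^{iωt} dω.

f(t) = e^{- 14 \left(t - 2\right)^{2}}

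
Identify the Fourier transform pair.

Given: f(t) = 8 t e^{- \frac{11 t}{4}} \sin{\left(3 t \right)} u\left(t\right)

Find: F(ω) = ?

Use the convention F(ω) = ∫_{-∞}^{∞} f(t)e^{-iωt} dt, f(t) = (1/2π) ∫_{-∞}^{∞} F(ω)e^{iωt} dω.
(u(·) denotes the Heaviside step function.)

F(ω) = \frac{3072 \left(4 i \omega + 11\right)}{\left(\left(4 i \omega + 11\right)^{2} + 144\right)^{2}}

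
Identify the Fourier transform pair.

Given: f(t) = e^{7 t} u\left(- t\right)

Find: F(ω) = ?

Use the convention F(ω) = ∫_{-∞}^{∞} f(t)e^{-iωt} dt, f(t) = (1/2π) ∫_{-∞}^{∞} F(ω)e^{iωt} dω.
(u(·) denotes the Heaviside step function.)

F(ω) = \frac{i}{\omega + 7 i}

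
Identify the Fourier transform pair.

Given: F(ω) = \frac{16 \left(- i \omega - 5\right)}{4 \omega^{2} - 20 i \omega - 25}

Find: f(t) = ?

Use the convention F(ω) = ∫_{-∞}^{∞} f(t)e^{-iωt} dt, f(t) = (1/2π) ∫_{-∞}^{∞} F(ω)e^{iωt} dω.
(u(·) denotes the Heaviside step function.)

f(t) = 4 \left(\frac{5 t}{2} + 1\right) e^{- \frac{5 t}{2}} u\left(t\right)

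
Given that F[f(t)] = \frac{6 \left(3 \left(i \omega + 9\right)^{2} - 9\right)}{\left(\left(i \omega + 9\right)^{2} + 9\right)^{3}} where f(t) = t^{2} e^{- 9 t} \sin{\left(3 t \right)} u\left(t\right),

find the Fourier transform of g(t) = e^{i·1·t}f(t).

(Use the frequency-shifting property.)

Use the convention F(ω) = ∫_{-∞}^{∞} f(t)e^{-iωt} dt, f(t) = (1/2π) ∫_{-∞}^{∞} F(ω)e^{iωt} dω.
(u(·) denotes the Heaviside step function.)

F[g](ω) = \frac{18 \left(\left(i \left(\omega - 1\right) + 9\right)^{2} - 3\right)}{\left(\left(i \left(\omega - 1\right) + 9\right)^{2} + 9\right)^{3}}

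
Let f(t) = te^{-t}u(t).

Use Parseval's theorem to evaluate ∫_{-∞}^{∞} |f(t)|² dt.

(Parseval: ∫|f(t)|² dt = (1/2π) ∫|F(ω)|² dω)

∫|f(t)|² dt = \frac{1}{4}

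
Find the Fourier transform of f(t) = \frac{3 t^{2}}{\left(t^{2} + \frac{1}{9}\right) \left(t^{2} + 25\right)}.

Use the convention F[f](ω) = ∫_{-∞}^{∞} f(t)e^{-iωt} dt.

F(ω) = \frac{135 \pi e^{- 5 \left|{\omega}\right|}}{224} - \frac{9 \pi e^{- \frac{\left|{\omega}\right|}{3}}}{224}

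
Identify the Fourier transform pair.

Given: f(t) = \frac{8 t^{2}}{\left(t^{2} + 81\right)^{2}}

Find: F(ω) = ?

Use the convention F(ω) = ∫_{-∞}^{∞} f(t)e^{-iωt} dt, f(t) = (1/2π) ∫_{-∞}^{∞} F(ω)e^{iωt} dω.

F(ω) = \frac{4 \pi \left(1 - 9 \left|{\omega}\right|\right) e^{- 9 \left|{\omega}\right|}}{9}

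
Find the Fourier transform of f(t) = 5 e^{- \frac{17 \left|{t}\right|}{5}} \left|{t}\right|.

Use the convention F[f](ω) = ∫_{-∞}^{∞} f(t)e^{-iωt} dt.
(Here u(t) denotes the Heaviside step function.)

F(ω) = \frac{250 \left(289 - 25 \omega^{2}\right)}{\left(25 \omega^{2} + 289\right)^{2}}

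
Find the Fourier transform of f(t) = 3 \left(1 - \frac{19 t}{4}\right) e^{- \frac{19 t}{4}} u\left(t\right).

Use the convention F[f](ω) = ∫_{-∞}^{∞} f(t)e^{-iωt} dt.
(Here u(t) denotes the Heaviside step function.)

F(ω) = \frac{48 i \omega}{- 16 \omega^{2} + 152 i \omega + 361}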